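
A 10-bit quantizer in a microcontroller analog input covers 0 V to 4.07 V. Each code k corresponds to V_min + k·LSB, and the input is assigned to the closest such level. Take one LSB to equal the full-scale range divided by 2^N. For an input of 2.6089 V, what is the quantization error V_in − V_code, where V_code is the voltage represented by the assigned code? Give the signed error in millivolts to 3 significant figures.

+1.56 mV

V_FS = 4.07 V. LSB = 4.07 V / 2^10 ≈ 3.975 mV.
Position in LSBs: (2.6089 − (0)) × 1024/4.07 = 656.3915; rounding gives k = 656.
V_code = 0 + (656/1024) × 4.07 = 2.607343750 V.
Error = V_in − V_code = 2.6089 − (2.607343750) = +1.56 mV.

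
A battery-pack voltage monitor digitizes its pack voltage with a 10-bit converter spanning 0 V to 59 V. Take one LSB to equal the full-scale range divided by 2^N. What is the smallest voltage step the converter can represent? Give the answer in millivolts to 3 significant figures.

V_FS = 59 V.
2^10 = 1024 levels.
Step size = 59/1024 V = 57.6 mV.

57.6 mV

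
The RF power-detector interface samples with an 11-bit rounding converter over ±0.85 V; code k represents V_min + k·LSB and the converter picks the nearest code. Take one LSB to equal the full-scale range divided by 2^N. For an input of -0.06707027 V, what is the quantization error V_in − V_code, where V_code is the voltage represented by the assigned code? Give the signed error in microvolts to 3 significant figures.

+166 µV

The full-scale span is 0.85 − (-0.85) = 1.7 V. LSB = 1.7 V / 2^11 ≈ 0.8301 mV.
(-0.06707027 − (-0.85)) / LSB = 0.78292973 × 2048/1.7 = 943.2001. Nearest integer: k = 943.
V_code = V_min + k × range/2^11 = -0.85 + 943 × 1.7/2048 = -0.06723632813 V.
V_in − V_code = -0.06707027 − (-0.06723632813) = +166 µV.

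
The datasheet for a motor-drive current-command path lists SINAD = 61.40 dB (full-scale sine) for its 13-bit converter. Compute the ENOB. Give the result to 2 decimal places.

9.91 bits

ENOB = (61.40 − 1.76)/6.02 = 9.9070 bits.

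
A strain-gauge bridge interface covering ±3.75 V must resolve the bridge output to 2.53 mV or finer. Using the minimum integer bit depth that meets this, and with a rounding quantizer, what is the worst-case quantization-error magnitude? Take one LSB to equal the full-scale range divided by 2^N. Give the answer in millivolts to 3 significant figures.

The full-scale span is 3.75 − (-3.75) = 7.5 V.
7.5 V / 2.53 mV = 2964. Since 2^11 = 2048 and 2^12 = 4096, N = 12.
LSB = 7.5 V / 2^12 = 1.8311 mV.
Max error for round-to-nearest is LSB/2 = 0.916 mV.

0.916 mV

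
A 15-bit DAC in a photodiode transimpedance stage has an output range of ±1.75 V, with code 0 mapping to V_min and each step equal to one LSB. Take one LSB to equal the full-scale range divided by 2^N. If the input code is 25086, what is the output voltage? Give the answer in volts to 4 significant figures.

Full-scale range = 1.75 V − (-1.75 V) = 3.5 V. LSB = 3.5 V / 2^15.
Output = V_min + (25086/32768) × range = -1.75 + 0.765564 × 3.5 V
      = -1.75 V + 2.67947 V = 0.929474 V.

0.9295 V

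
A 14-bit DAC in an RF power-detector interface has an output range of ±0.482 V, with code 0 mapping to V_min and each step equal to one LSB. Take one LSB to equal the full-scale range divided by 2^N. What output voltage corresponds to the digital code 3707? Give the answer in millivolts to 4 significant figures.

-263.9 mV

Span: 0.482 V − (-0.482 V) = 0.964 V. LSB = 0.964 V / 2^14.
V_out = V_min + code × LSB = -0.482 V + 3707 × 0.964 V / 16384
      = -0.482 + 0.218112 = -0.263888 V.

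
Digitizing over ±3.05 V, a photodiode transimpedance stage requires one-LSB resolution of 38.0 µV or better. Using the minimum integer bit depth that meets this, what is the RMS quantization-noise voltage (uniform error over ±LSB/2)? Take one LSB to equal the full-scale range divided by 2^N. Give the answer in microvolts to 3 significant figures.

6.72 µV

Span: 3.05 V − (-3.05 V) = 6.1 V.
Required number of levels: 6.1/38.0 µV = 160530; smallest N with 2^N ≥ that is 18.
LSB = 6.1 V ÷ 2^18 = 6.1/262144 V = 23.270 µV.
σ_q = LSB/√12 = 23.270 µV/3.4641 = 6.72 µV.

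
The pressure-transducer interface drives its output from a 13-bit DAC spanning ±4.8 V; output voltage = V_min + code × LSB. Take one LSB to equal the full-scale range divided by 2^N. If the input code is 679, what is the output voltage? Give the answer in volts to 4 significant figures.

The full-scale span is 4.8 − (-4.8) = 9.6 V. LSB = 9.6 V / 2^13.
V_out = -4.8 + 679 × (9.6/8192) V
      = -4.8 V + 0.795703 V = -4.00430 V.

-4.004 V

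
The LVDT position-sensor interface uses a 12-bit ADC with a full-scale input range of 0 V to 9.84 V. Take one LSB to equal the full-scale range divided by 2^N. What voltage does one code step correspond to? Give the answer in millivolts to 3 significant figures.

Full-scale range = 9.84 V.
Number of codes = 2^12 = 4096.
One LSB is 9.84 V / 4096 = 2.40 mV.

2.40 mV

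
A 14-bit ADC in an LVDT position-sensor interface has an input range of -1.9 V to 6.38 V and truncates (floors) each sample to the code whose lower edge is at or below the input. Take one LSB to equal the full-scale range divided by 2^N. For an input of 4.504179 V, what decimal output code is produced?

12672

Range = 6.38 − (-1.9) = 8.28 V. LSB = 8.28 V / 2^14 ≈ 0.5054 mV.
V_in − V_min = 4.504179 − (-1.9) = 6.404179 V.
Divide by LSB: 6.404179 × 16384/8.28 = 12672.2305.
Truncating gives code 12672.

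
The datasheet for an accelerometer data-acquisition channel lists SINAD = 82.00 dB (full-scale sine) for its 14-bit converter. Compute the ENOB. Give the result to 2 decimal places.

13.33 bits

(82.00 − 1.76) / 6.02 = 80.24/6.02 = 13.3289 effective bits.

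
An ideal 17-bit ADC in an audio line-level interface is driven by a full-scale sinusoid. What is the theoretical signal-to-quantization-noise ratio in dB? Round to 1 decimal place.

Ideal quantization SNR: 6.02 × 17 + 1.76 dB = 104.1 dB.

104.1 dB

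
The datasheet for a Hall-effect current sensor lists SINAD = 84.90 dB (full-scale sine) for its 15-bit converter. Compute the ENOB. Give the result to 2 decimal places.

13.81 bits

ENOB = (SINAD − 1.76) / 6.02 = (84.90 − 1.76) / 6.02 = 83.14 / 6.02 = 13.8106.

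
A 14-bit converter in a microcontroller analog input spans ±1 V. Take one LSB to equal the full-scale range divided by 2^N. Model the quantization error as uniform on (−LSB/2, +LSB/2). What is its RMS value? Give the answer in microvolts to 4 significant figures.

Range = 1 − (-1) = 2 V.
LSB = 2 V ÷ 2^14 = 2/16384 V = 122.070 µV.
For a uniform distribution on [−LSB/2, +LSB/2], V_rms = LSB/√12 = 122.070 µV/3.4641 = 35.24 µV.

35.24 µV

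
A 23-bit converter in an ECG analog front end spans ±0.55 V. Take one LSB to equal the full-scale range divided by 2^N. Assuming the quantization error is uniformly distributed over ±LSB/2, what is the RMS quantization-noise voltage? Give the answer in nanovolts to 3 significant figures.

37.9 nV

Span: 0.55 V − (-0.55 V) = 1.1 V.
LSB = 1.1 V / 2^23 = 131.13 nV.
V_rms = LSB/√12 = 131.13 nV / √12 = 37.9 nV.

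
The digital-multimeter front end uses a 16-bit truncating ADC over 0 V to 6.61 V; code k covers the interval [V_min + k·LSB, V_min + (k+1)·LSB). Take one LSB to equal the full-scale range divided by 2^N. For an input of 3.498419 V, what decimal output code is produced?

34685

Full-scale range = 6.61 V. LSB = 6.61 V / 2^16 ≈ 100.9 µV.
(V_in − V_min) × 2^16/range = (3.498419 − (0)) × 65536/6.61 = 34685.686.
Floor → code = 34685.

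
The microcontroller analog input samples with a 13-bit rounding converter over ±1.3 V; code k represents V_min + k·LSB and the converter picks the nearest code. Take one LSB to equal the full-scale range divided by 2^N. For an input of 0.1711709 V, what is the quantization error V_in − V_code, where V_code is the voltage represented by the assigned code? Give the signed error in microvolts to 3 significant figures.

Range = 1.3 − (-1.3) = 2.6 V. LSB = 2.6 V / 2^13 ≈ 317.4 µV.
(0.1711709 − (-1.3)) / LSB = 1.4711709 × 8192/2.6 = 4635.3200. Nearest integer: k = 4635.
Reconstructed level: -1.3 + 4635 × 2.6/8192 V = 0.1710693359 V.
Error = V_in − V_code = 0.1711709 − (0.1710693359) = +102 µV.

+102 µV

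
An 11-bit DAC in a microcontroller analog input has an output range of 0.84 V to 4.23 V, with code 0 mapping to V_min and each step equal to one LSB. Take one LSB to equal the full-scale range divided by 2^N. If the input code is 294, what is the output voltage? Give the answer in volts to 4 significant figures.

1.327 V

Range = 4.23 − (0.84) = 3.39 V. LSB = 3.39 V / 2^11.
V_out = 0.84 + 294 × (3.39/2048) V
      = 0.84 V + 0.486650 V = 1.32665 V.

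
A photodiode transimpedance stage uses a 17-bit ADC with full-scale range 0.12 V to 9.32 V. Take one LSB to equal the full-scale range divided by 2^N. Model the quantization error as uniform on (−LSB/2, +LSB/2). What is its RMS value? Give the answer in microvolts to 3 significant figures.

Span: 9.32 V − (0.12 V) = 9.2 V.
LSB = 9.2 V / 2^17 = 70.190 µV.
σ_q = LSB/√12 = 70.190 µV/3.4641 = 20.3 µV.

20.3 µV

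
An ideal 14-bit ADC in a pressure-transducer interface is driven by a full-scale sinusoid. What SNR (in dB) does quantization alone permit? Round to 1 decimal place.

86.0 dB

For an ideal N-bit converter with full-scale sine input, SNR = 6.02 N + 1.76 dB. SNR = 6.02 × 14 + 1.76 = 84.28 + 1.76 = 86.04 dB.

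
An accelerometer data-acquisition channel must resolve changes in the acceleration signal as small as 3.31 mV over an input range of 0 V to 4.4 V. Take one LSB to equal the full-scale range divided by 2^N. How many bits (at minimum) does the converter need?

Span = 4.4 V.
4.4 V / 3.31 mV = 1329. Since 2^10 = 1024 and 2^11 = 2048, N = 11.

11 bits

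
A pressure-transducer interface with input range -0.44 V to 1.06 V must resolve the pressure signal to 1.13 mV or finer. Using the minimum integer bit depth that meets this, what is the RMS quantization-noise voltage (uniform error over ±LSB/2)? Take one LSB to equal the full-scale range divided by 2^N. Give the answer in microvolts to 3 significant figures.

211 µV

Span: 1.06 V − (-0.44 V) = 1.5 V.
Levels needed ≥ 1.5/1.13 mV = 1327. 2^11 = 2048 suffices, so N_min = 11.
LSB = 1.5 V ÷ 2^11 = 1.5/2048 V = 0.73242 mV.
V_rms = LSB/√12 = 211 µV.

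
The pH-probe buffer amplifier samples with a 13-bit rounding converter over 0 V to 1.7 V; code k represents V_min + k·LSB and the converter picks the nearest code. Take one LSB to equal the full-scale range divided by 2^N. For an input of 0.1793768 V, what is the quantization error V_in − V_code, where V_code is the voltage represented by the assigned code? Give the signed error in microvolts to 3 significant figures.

+79.9 µV

Full-scale range = 1.7 V. LSB = 1.7 V / 2^13 ≈ 207.5 µV.
(0.1793768 − (0)) / LSB = 0.1793768 × 8192/1.7 = 864.3851. Nearest integer: k = 864.
Reconstructed level: 0 + 864 × 1.7/8192 V = 0.1792968750 V.
V_in − V_code = 0.1793768 − (0.1792968750) = +79.9 µV.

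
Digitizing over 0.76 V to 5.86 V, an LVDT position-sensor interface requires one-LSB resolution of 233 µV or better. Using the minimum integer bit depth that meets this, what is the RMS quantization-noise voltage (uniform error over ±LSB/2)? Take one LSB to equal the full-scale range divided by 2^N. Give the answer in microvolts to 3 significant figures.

Span: 5.86 V − (0.76 V) = 5.1 V.
5.1 V / 233 µV = 21890. Since 2^14 = 16384 and 2^15 = 32768, N = 15.
One LSB is 5.1 V / 32768 = 155.64 µV.
σ_q = LSB/√12 = 155.64 µV/3.4641 = 44.9 µV.

44.9 µV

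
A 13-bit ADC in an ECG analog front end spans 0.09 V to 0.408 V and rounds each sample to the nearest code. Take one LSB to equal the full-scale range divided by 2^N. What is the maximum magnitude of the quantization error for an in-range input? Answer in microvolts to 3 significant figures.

19.4 µV

Span: 0.408 V − (0.09 V) = 0.318 V.
One LSB is 0.318 V / 8192 = 38.818 µV.
A rounding quantizer has |error| ≤ LSB/2 = 19.4 µV.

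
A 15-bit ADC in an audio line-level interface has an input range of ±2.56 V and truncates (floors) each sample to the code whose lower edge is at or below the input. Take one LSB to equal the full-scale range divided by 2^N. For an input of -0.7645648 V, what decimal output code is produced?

Span: 2.56 V − (-2.56 V) = 5.12 V. LSB = 5.12 V / 2^15 ≈ 156.2 µV.
V_in − V_min = -0.7645648 − (-2.56) = 1.7954352 V.
Divide by LSB: 1.7954352 × 32768/5.12 = 11490.7853.
Truncating gives code 11490.

11490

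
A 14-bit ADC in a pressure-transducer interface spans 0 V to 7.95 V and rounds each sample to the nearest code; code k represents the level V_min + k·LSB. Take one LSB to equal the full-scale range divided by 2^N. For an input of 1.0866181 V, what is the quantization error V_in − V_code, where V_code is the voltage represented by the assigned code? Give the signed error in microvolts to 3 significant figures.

V_FS = 7.95 V. LSB = 7.95 V / 2^14 ≈ 485.2 µV.
(1.0866181 − (0)) / LSB = 1.0866181 × 16384/7.95 = 2239.3901. Nearest integer: k = 2239.
V_code = 0 + (2239/16384) × 7.95 = 1.0864288330 V.
e = 1.0866181 − (1.0864288330) = +189 µV.

+189 µV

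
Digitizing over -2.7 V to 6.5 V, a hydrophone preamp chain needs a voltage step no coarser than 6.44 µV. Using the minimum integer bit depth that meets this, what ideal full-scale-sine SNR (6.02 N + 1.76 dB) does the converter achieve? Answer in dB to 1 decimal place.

128.2 dB

Span: 6.5 V − (-2.7 V) = 9.2 V.
Need 2^N ≥ 9.2 V / 6.44 µV = 1.429e6 → N_min = 21.
SNR = 6.02 × 21 + 1.76 = 128.18 dB.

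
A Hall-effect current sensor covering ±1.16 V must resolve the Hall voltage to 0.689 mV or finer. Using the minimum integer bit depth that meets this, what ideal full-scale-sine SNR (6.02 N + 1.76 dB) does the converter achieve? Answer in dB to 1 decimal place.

74.0 dB

Full-scale range = 1.16 V − (-1.16 V) = 2.32 V.
Need 2^N ≥ 2.32 V / 0.689 mV = 3367 → N_min = 12.
6.02(12) + 1.76 = 74.00 dB.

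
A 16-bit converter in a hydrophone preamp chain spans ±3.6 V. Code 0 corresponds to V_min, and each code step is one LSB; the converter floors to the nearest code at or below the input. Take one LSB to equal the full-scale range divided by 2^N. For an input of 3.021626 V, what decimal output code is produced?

60271

Range = 3.6 − (-3.6) = 7.2 V. LSB = 7.2 V / 2^16 ≈ 109.9 µV.
(V_in − V_min) × 2^16/range = (3.021626 − (-3.6)) × 65536/7.2 = 60271.511.
Floor → code = 60271.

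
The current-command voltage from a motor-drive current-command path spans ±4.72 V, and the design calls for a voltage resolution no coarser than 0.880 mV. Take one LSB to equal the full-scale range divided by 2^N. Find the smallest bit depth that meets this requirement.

Range = 4.72 − (-4.72) = 9.44 V.
Required number of levels: 9.44/0.880 mV = 10727; smallest N with 2^N ≥ that is 14.

14 bits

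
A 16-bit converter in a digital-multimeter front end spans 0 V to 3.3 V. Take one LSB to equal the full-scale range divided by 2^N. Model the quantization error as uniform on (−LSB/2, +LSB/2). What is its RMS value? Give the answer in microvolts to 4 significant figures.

14.54 µV

V_FS = 3.3 V.
LSB = 3.3 V / 2^16 = 50.3540 µV.
RMS of a uniform error over width LSB is LSB/√12 = 14.54 µV.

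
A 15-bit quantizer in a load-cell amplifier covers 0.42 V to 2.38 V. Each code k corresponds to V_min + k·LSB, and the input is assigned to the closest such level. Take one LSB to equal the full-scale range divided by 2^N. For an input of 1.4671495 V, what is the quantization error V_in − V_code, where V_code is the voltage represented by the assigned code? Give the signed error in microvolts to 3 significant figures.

−22.1 µV

Range = 2.38 − (0.42) = 1.96 V. LSB = 1.96 V / 2^15 ≈ 59.81 µV.
(1.4671495 − (0.42)) / LSB = 1.0471495 × 32768/1.96 = 17506.6300. Nearest integer: k = 17507.
Reconstructed level: 0.42 + 17507 × 1.96/32768 V = 1.4671716309 V.
V_in − V_code = 1.4671495 − (1.4671716309) = −22.1 µV.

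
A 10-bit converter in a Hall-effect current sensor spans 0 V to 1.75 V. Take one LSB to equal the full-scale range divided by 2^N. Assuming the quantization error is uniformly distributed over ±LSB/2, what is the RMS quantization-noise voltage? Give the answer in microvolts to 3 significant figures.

493 µV

Range is 1.75 V.
Step size = 1.75/1024 V = 1.7090 mV.
V_rms = LSB/√12 = 1.7090 mV / √12 = 493 µV.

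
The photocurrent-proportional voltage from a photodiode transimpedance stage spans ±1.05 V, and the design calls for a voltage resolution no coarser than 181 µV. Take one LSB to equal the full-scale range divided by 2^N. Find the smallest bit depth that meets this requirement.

14 bits

Range = 1.05 − (-1.05) = 2.1 V.
Required number of levels: 2.1/181 µV = 11602; smallest N with 2^N ≥ that is 14.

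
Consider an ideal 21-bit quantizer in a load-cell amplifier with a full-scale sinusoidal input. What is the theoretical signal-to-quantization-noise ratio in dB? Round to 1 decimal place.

Ideal quantization SNR: 6.02 × 21 + 1.76 dB = 128.2 dB.

128.2 dB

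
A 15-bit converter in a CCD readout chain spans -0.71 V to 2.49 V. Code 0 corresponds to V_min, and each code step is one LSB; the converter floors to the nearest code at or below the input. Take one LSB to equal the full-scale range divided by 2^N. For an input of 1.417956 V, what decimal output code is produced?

21790

The full-scale span is 2.49 − (-0.71) = 3.2 V. LSB = 3.2 V / 2^15 ≈ 97.66 µV.
V_in − V_min = 1.417956 − (-0.71) = 2.127956 V.
Divide by LSB: 2.127956 × 32768/3.2 = 21790.2694.
Truncating gives code 21790.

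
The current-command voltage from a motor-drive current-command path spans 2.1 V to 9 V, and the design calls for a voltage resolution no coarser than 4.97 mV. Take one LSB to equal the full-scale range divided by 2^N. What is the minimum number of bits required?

Span: 9 V − (2.1 V) = 6.9 V.
Levels needed ≥ 6.9/4.97 mV = 1388. 2^11 = 2048 suffices, so N_min = 11.

11 bits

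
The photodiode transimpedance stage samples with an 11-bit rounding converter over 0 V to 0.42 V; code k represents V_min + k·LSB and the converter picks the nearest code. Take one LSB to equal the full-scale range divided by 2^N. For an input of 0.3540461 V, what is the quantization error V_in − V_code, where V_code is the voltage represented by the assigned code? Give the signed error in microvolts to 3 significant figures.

Span = 0.42 V. LSB = 0.42 V / 2^11 ≈ 205.1 µV.
(0.3540461 − (0)) / LSB = 0.3540461 × 2048/0.42 = 1726.3962. Nearest integer: k = 1726.
V_code = 0 + (1726/2048) × 0.42 = 0.3539648438 V.
e = 0.3540461 − (0.3539648438) = +81.3 µV.

+81.3 µV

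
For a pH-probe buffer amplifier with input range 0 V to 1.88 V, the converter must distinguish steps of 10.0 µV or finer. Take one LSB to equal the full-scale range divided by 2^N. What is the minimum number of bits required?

18 bits

Range is 1.88 V.
Levels needed ≥ 1.88/10.0 µV = 188000. 2^18 = 262144 suffices, so N_min = 18.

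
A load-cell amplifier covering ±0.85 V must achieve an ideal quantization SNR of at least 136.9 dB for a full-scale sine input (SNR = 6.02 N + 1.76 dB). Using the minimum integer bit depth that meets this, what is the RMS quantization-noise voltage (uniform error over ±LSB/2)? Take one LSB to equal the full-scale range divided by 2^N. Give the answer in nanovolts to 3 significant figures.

The full-scale span is 0.85 − (-0.85) = 1.7 V.
Solving 6.02 N ≥ 136.9 − 1.76: N ≥ 22.449. Round up → N = 23.
One LSB is 1.7 V / 8388608 = 202.66 nV.
RMS noise = LSB/√12 = 58.5 nV.

58.5 nV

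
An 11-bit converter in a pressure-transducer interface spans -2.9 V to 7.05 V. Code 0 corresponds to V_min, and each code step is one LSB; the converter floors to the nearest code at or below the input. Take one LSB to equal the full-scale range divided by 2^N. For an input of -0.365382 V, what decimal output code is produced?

Full-scale range = 7.05 V − (-2.9 V) = 9.95 V. LSB = 9.95 V / 2^11 ≈ 4.858 mV.
code = ⌊(V_in − V_min)/LSB⌋ = ⌊(V_in − V_min) × 2^11 / range⌋
     = ⌊(-0.365382 − (-2.9)) × 2048 / 9.95⌋ = ⌊2.534618 × 2048/9.95⌋
     = ⌊521.698⌋ = 521.

521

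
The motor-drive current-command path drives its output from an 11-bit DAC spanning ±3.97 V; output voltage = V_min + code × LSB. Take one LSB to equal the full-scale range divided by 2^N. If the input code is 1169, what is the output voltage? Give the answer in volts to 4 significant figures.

0.5622 V

The full-scale span is 3.97 − (-3.97) = 7.94 V. LSB = 7.94 V / 2^11.
V_out = -3.97 + 1169 × (7.94/2048) V
      = -3.97 V + 4.53216 V = 0.562158 V.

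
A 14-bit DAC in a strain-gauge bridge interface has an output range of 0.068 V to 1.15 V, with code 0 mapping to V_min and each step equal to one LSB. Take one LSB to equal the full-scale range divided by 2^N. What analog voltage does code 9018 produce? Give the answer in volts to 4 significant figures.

0.6635 V

Span: 1.15 V − (0.068 V) = 1.082 V. LSB = 1.082 V / 2^14.
V_out = V_min + code × LSB = 0.068 V + 9018 × 1.082 V / 16384
      = 0.068 + 0.595549 = 0.663549 V.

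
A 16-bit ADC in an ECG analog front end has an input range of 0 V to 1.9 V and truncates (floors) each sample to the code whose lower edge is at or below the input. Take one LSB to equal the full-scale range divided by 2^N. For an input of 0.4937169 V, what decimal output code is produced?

17029

Span = 1.9 V. LSB = 1.9 V / 2^16 ≈ 28.99 µV.
(V_in − V_min) × 2^16/range = (0.4937169 − (0)) × 65536/1.9 = 17029.595.
Floor → code = 17029.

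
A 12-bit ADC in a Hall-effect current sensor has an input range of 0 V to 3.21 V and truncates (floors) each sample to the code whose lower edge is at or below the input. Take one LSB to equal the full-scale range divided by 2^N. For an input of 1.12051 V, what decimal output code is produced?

Span = 3.21 V. LSB = 3.21 V / 2^12 ≈ 0.7837 mV.
V_in − V_min = 1.12051 − (0) = 1.12051 V.
Divide by LSB: 1.12051 × 4096/3.21 = 1429.7847.
Truncating gives code 1429.

1429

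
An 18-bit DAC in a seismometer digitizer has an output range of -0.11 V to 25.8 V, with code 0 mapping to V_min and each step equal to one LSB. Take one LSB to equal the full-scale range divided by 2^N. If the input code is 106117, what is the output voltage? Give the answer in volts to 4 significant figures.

10.38 V

The full-scale span is 25.8 − (-0.11) = 25.91 V. LSB = 25.91 V / 2^18.
Output = V_min + (106117/262144) × range = -0.11 + 0.404804 × 25.91 V
      = -0.11 + 10.4885 = 10.3785 V.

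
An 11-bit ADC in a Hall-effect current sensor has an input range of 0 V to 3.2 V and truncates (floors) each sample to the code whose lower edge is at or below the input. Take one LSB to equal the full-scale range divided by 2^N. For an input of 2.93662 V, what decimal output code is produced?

Full-scale range = 3.2 V. LSB = 3.2 V / 2^11 ≈ 1.562 mV.
code = ⌊(V_in − V_min)/LSB⌋ = ⌊(V_in − V_min) × 2^11 / range⌋
     = ⌊(2.93662 − (0)) × 2048 / 3.2⌋ = ⌊2.93662 × 2048/3.2⌋
     = ⌊1879.437⌋ = 1879.

1879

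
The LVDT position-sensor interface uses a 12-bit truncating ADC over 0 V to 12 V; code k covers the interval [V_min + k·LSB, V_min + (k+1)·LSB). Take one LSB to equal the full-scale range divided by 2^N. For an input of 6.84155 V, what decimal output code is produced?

Range is 12 V. LSB = 12 V / 2^12 ≈ 2.930 mV.
V_in − V_min = 6.84155 − (0) = 6.84155 V.
Divide by LSB: 6.84155 × 4096/12 = 2335.2491.
Truncating gives code 2335.

2335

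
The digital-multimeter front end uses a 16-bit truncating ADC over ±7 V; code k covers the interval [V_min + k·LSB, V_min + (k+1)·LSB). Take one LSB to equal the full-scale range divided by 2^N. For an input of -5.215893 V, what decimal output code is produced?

Range = 7 − (-7) = 14 V. LSB = 14 V / 2^16 ≈ 213.6 µV.
code = ⌊(V_in − V_min)/LSB⌋ = ⌊(V_in − V_min) × 2^16 / range⌋
     = ⌊(-5.215893 − (-7)) × 65536 / 14⌋ = ⌊1.784107 × 65536/14⌋
     = ⌊8351.660⌋ = 8351.

8351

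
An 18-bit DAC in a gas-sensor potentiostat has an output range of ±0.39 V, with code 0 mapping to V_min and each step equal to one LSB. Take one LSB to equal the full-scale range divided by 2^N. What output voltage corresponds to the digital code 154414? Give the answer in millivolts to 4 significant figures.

Range = 0.39 − (-0.39) = 0.78 V. LSB = 0.78 V / 2^18.
V_out = V_min + code × LSB = -0.39 V + 154414 × 0.78 V / 262144
      = -0.39 + 0.459453 = 0.0694533 V.

69.45 mV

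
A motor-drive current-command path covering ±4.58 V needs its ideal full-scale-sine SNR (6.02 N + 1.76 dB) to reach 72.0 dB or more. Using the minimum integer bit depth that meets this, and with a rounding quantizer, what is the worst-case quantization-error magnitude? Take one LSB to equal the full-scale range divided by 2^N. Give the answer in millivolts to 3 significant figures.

1.12 mV

Range = 4.58 − (-4.58) = 9.16 V.
Required N = ⌈(72.0 − 1.76)/6.02⌉ = ⌈11.668⌉ = 12.
One LSB is 9.16 V / 4096 = 2.2363 mV.
Half an LSB is 1.12 mV.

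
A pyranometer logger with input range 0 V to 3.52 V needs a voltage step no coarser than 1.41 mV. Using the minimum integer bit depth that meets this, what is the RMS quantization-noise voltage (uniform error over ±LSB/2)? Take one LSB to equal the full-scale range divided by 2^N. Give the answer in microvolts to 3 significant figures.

Range is 3.52 V.
3.52 V / 1.41 mV = 2496. Since 2^11 = 2048 and 2^12 = 4096, N = 12.
LSB = 3.52 V ÷ 2^12 = 3.52/4096 V = 0.85938 mV.
σ_q = LSB/√12 = 0.85938 mV/3.4641 = 248 µV.

248 µV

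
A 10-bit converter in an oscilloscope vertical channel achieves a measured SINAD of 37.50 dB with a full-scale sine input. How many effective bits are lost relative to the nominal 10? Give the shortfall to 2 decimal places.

Effective bits = (37.50 − 1.76)/6.02 = 5.9369.
Lost resolution: 10 − 5.9369 = 4.0631 bits.

4.06 bits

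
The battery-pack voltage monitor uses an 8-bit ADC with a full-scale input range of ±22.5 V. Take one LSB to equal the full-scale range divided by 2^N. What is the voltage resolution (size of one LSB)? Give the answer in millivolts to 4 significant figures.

Range = 22.5 − (-22.5) = 45 V.
Number of codes = 2^8 = 256.
LSB = 45 V ÷ 2^8 = 45/256 V = 175.8 mV.

175.8 mV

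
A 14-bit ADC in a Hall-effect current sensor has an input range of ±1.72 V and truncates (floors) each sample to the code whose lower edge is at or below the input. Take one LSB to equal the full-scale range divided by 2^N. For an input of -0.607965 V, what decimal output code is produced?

5296

The full-scale span is 1.72 − (-1.72) = 3.44 V. LSB = 3.44 V / 2^14 ≈ 210.0 µV.
(V_in − V_min) × 2^14/range = (-0.607965 − (-1.72)) × 16384/3.44 = 5296.390.
Floor → code = 5296.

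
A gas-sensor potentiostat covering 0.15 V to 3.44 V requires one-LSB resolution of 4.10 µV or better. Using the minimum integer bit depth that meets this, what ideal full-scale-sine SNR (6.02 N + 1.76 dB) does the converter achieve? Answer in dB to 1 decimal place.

122.2 dB

The full-scale span is 3.44 − (0.15) = 3.29 V.
Levels needed ≥ 3.29/4.10 µV = 802400. 2^20 = 1048576 suffices, so N_min = 20.
Ideal SNR at N = 20: 6.02·20 + 1.76 = 122.2 dB.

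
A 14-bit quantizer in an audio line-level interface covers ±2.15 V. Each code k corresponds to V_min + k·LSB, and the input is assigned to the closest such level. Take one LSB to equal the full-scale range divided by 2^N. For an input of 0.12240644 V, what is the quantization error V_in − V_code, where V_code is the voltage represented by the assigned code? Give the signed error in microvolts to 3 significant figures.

+104 µV

Range = 2.15 − (-2.15) = 4.3 V. LSB = 4.3 V / 2^14 ≈ 262.5 µV.
(V_in − V_min)/LSB = (0.12240644 − (-2.15)) × 16384/4.3 = 8658.3970 → nearest code k = 8658.
Reconstructed level: -2.15 + 8658 × 4.3/16384 V = 0.12230224609 V.
V_in − V_code = 0.12240644 − (0.12230224609) = +104 µV.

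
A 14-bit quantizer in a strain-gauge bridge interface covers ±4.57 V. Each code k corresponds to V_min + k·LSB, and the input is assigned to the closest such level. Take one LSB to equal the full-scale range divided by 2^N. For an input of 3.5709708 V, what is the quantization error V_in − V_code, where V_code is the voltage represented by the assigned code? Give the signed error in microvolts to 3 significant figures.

Full-scale range = 4.57 V − (-4.57 V) = 9.14 V. LSB = 9.14 V / 2^14 ≈ 0.5579 mV.
Position in LSBs: (3.5709708 − (-4.57)) × 16384/9.14 = 14593.1800; rounding gives k = 14593.
Reconstructed level: -4.57 + 14593 × 9.14/16384 V = 3.5708703613 V.
e = 3.5709708 − (3.5708703613) = +100 µV.

+100 µV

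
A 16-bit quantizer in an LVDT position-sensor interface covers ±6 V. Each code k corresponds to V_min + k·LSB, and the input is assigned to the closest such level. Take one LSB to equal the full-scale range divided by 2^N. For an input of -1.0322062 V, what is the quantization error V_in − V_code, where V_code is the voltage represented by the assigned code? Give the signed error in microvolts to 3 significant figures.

The full-scale span is 6 − (-6) = 12 V. LSB = 12 V / 2^16 ≈ 183.1 µV.
Position in LSBs: (-1.0322062 − (-6)) × 65536/12 = 27130.7779; rounding gives k = 27131.
V_code = -6 + (27131/65536) × 12 = -1.0321655273 V.
e = -1.0322062 − (-1.0321655273) = −40.7 µV.

−40.7 µV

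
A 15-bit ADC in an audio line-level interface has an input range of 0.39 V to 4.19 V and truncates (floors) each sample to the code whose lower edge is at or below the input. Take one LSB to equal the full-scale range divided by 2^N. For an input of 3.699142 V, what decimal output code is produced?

28535

Full-scale range = 4.19 V − (0.39 V) = 3.8 V. LSB = 3.8 V / 2^15 ≈ 116.0 µV.
code = ⌊(V_in − V_min)/LSB⌋ = ⌊(V_in − V_min) × 2^15 / range⌋
     = ⌊(3.699142 − (0.39)) × 32768 / 3.8⌋ = ⌊3.309142 × 32768/3.8⌋
     = ⌊28535.254⌋ = 28535.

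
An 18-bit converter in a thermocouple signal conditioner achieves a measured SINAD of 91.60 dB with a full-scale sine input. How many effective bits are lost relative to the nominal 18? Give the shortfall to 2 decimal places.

ENOB = (SINAD − 1.76)/6.02 = (91.60 − 1.76)/6.02 = 14.9236 bits.
18 − 14.9236 = 3.08 bits below nominal.

3.08 bits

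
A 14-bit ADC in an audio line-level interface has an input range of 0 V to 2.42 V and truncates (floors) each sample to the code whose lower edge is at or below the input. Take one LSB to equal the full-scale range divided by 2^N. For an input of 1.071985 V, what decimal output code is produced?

Range is 2.42 V. LSB = 2.42 V / 2^14 ≈ 147.7 µV.
code = ⌊(V_in − V_min)/LSB⌋ = ⌊(V_in − V_min) × 2^14 / range⌋
     = ⌊(1.071985 − (0)) × 16384 / 2.42⌋ = ⌊1.071985 × 16384/2.42⌋
     = ⌊7257.604⌋ = 7257.

7257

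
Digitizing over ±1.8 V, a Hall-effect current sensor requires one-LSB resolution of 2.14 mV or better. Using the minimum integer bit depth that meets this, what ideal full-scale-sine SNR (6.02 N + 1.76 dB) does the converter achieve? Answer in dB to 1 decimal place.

The full-scale span is 1.8 − (-1.8) = 3.6 V.
3.6 V / 2.14 mV = 1682. Since 2^10 = 1024 and 2^11 = 2048, N = 11.
Ideal SNR at N = 11: 6.02·11 + 1.76 = 68.0 dB.

68.0 dB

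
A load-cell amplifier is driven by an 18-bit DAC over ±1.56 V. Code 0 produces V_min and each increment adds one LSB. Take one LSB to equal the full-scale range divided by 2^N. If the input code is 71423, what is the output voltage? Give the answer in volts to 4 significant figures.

-0.7099 V

Span: 1.56 V − (-1.56 V) = 3.12 V. LSB = 3.12 V / 2^18.
V_out = V_min + code × LSB = -1.56 V + 71423 × 3.12 V / 262144
      = -1.56 V + 0.850066 V = -0.709934 V.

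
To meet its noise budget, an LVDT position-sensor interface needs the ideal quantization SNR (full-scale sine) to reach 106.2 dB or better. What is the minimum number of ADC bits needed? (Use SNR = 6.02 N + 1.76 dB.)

6.02 N + 1.76 ≥ 106.2 gives N ≥ 17.349, so the minimum integer is 18.

18 bits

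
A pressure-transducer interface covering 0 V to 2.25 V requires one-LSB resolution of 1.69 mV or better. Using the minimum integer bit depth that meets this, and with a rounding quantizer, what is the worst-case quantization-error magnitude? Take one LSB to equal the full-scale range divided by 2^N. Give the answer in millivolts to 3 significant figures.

0.549 mV

Full-scale range = 2.25 V.
Levels needed ≥ 2.25/1.69 mV = 1331. 2^11 = 2048 suffices, so N_min = 11.
LSB = 2.25 V / 2^11 = 1.0986 mV.
Half an LSB is 0.549 mV.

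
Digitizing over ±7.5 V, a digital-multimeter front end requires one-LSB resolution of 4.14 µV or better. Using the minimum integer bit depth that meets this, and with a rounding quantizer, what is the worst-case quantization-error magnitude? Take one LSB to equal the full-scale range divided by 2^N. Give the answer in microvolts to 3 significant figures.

1.79 µV

The full-scale span is 7.5 − (-7.5) = 15 V.
Levels needed ≥ 15/4.14 µV = 3.623e6. 2^22 = 4194304 suffices, so N_min = 22.
LSB = 15 V ÷ 2^22 = 15/4194304 V = 3.5763 µV.
Max error for round-to-nearest is LSB/2 = 1.79 µV.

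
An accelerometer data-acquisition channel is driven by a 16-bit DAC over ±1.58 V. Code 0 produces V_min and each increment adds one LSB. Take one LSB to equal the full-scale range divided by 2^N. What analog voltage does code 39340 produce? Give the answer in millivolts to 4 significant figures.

Span: 1.58 V − (-1.58 V) = 3.16 V. LSB = 3.16 V / 2^16.
Output = V_min + (39340/65536) × range = -1.58 + 0.600281 × 3.16 V
      = -1.58 V + 1.89689 V = 0.316887 V.

316.9 mV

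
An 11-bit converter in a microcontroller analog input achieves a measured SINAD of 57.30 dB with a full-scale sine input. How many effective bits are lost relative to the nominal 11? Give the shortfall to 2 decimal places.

1.77 bits

ENOB = (SINAD − 1.76)/6.02 = (57.30 − 1.76)/6.02 = 9.2259 bits.
Shortfall = 11 − 9.2259 = 1.7741 bits.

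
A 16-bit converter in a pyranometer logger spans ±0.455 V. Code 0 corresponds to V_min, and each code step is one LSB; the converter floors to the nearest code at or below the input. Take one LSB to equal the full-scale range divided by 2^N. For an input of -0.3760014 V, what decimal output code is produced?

5689

Range = 0.455 − (-0.455) = 0.91 V. LSB = 0.91 V / 2^16 ≈ 13.89 µV.
(V_in − V_min) × 2^16/range = (-0.3760014 − (-0.455)) × 65536/0.91 = 5689.288.
Floor → code = 5689.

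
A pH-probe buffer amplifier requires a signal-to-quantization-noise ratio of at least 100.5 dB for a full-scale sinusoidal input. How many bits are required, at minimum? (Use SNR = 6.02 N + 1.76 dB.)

17 bits

N ≥ (100.5 − 1.76)/6.02 = 16.402 → N_min = 17.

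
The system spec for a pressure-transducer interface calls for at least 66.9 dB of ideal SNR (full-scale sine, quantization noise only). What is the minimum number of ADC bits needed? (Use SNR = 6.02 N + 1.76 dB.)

11 bits

6.02 N + 1.76 ≥ 66.9 gives N ≥ 10.821, so the minimum integer is 11.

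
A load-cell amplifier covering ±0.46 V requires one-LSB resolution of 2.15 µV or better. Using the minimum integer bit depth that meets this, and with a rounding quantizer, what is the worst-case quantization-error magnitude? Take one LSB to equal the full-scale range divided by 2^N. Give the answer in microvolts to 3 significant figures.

0.877 µV

The full-scale span is 0.46 − (-0.46) = 0.92 V.
Levels needed ≥ 0.92/2.15 µV = 427900. 2^19 = 524288 suffices, so N_min = 19.
One LSB is 0.92 V / 524288 = 1.7548 µV.
Half an LSB is 0.877 µV.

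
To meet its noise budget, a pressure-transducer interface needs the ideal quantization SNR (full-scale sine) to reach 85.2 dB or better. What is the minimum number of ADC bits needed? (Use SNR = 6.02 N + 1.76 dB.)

14 bits

6.02 N + 1.76 ≥ 85.2 gives N ≥ 13.860, so the minimum integer is 14.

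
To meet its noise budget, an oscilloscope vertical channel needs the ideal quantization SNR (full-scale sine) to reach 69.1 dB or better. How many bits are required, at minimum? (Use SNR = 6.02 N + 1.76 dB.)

12 bits

Required N = ⌈(69.1 − 1.76)/6.02⌉ = ⌈11.186⌉ = 12.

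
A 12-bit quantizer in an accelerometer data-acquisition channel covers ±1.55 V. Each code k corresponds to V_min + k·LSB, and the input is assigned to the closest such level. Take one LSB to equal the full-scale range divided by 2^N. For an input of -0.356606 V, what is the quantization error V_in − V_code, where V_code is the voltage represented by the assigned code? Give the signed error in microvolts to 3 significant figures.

−136 µV

Range = 1.55 − (-1.55) = 3.1 V. LSB = 3.1 V / 2^12 ≈ 0.7568 mV.
(V_in − V_min)/LSB = (-0.356606 − (-1.55)) × 4096/3.1 = 1576.8199 → nearest code k = 1577.
V_code = V_min + k × range/2^12 = -1.55 + 1577 × 3.1/4096 = -0.3564697266 V.
V_in − V_code = -0.356606 − (-0.3564697266) = −136 µV.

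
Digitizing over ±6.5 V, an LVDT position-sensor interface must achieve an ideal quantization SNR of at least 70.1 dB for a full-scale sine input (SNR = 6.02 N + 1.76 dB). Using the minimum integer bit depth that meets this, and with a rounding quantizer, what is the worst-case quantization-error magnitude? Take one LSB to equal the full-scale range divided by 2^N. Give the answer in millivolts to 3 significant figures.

1.59 mV

Full-scale range = 6.5 V − (-6.5 V) = 13 V.
Required N = ⌈(70.1 − 1.76)/6.02⌉ = ⌈11.352⌉ = 12.
LSB = 13 V / 2^12 = 3.1738 mV.
Half an LSB is 1.59 mV.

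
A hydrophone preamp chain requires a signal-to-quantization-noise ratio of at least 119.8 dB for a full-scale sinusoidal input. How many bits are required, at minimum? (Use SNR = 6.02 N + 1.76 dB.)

20 bits

Solving 6.02 N ≥ 119.8 − 1.76: N ≥ 19.608. Round up → N = 20.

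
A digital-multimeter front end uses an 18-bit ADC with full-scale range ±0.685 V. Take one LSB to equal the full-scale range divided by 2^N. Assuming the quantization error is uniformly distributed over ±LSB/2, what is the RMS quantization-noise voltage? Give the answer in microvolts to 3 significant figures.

Full-scale range = 0.685 V − (-0.685 V) = 1.37 V.
One LSB is 1.37 V / 262144 = 5.2261 µV.
RMS of a uniform error over width LSB is LSB/√12 = 1.51 µV.

1.51 µV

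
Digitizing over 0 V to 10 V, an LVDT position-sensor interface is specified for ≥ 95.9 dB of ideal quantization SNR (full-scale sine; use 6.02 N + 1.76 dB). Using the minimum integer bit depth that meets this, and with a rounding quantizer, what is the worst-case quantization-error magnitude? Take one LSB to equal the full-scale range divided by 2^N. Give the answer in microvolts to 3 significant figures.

76.3 µV

Full-scale range = 10 V.
N ≥ (95.9 − 1.76)/6.02 = 15.638 → N_min = 16.
LSB = 10 V ÷ 2^16 = 10/65536 V = 152.59 µV.
Half an LSB is 76.3 µV.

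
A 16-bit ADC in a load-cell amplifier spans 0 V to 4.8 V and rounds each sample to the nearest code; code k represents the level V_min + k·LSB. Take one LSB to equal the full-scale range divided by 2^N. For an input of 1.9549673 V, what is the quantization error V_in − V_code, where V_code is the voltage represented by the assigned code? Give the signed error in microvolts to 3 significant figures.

Span = 4.8 V. LSB = 4.8 V / 2^16 ≈ 73.24 µV.
(V_in − V_min)/LSB = (1.9549673 − (0)) × 65536/4.8 = 26691.8202 → nearest code k = 26692.
V_code = 0 + (26692/65536) × 4.8 = 1.9549804688 V.
e = 1.9549673 − (1.9549804688) = −13.2 µV.

−13.2 µV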